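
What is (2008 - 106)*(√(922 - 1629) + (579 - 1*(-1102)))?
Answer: 3197262 + 1902*I*√707 ≈ 3.1973e+6 + 50573.0*I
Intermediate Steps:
(2008 - 106)*(√(922 - 1629) + (579 - 1*(-1102))) = 1902*(√(-707) + (579 + 1102)) = 1902*(I*√707 + 1681) = 1902*(1681 + I*√707) = 3197262 + 1902*I*√707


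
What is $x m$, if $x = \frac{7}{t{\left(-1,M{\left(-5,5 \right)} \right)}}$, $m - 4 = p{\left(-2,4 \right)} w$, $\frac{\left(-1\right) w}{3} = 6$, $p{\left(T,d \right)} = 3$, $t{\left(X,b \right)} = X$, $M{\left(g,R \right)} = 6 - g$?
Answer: $350$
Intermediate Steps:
$w = -18$ ($w = \left(-3\right) 6 = -18$)
$m = -50$ ($m = 4 + 3 \left(-18\right) = 4 - 54 = -50$)
$x = -7$ ($x = \frac{7}{-1} = 7 \left(-1\right) = -7$)
$x m = \left(-7\right) \left(-50\right) = 350$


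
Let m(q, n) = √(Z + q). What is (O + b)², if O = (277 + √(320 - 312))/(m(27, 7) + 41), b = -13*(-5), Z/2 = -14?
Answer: (109330 + (41 - I)*(277 + 2*√2))²/2829124 ≈ 5158.2 - 23.897*I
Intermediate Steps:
Z = -28 (Z = 2*(-14) = -28)
b = 65
m(q, n) = √(-28 + q)
O = (41 - I)*(277 + 2*√2)/1682 (O = (277 + √(320 - 312))/(√(-28 + 27) + 41) = (277 + √8)/(√(-1) + 41) = (277 + 2*√2)/(I + 41) = (277 + 2*√2)/(41 + I) = (277 + 2*√2)*((41 - I)/1682) = (41 - I)*(277 + 2*√2)/1682 ≈ 6.821 - 0.16637*I)
(O + b)² = ((41 - I)*(277 + 2*√2)/1682 + 65)² = (65 + (41 - I)*(277 + 2*√2)/1682)²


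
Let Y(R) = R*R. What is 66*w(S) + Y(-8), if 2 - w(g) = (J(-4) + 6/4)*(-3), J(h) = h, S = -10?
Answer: -299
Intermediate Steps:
Y(R) = R²
w(g) = -11/2 (w(g) = 2 - (-4 + 6/4)*(-3) = 2 - (-4 + 6*(¼))*(-3) = 2 - (-4 + 3/2)*(-3) = 2 - (-5)*(-3)/2 = 2 - 1*15/2 = 2 - 15/2 = -11/2)
66*w(S) + Y(-8) = 66*(-11/2) + (-8)² = -363 + 64 = -299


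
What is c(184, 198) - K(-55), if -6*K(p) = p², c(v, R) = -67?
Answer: 2623/6 ≈ 437.17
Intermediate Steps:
K(p) = -p²/6
c(184, 198) - K(-55) = -67 - (-1)*(-55)²/6 = -67 - (-1)*3025/6 = -67 - 1*(-3025/6) = -67 + 3025/6 = 2623/6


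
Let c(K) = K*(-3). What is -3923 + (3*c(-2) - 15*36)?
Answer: -4445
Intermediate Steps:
c(K) = -3*K
-3923 + (3*c(-2) - 15*36) = -3923 + (3*(-3*(-2)) - 15*36) = -3923 + (3*6 - 540) = -3923 + (18 - 540) = -3923 - 522 = -4445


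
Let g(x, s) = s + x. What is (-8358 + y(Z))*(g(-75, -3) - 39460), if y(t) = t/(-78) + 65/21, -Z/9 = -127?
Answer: 90339961051/273 ≈ 3.3092e+8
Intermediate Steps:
Z = 1143 (Z = -9*(-127) = 1143)
y(t) = 65/21 - t/78 (y(t) = t*(-1/78) + 65*(1/21) = -t/78 + 65/21 = 65/21 - t/78)
(-8358 + y(Z))*(g(-75, -3) - 39460) = (-8358 + (65/21 - 1/78*1143))*((-3 - 75) - 39460) = (-8358 + (65/21 - 381/26))*(-78 - 39460) = (-8358 - 6311/546)*(-39538) = -4569779/546*(-39538) = 90339961051/273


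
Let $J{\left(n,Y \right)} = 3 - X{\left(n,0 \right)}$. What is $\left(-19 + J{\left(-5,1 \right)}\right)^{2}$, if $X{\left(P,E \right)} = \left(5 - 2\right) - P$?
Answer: $576$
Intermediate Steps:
$X{\left(P,E \right)} = 3 - P$
$J{\left(n,Y \right)} = n$ ($J{\left(n,Y \right)} = 3 - \left(3 - n\right) = 3 + \left(-3 + n\right) = n$)
$\left(-19 + J{\left(-5,1 \right)}\right)^{2} = \left(-19 - 5\right)^{2} = \left(-24\right)^{2} = 576$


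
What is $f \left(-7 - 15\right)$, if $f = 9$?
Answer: $-198$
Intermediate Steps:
$f \left(-7 - 15\right) = 9 \left(-7 - 15\right) = 9 \left(-22\right) = -198$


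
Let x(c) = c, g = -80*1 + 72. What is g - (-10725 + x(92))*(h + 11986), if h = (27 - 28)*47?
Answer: 126947379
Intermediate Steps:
g = -8 (g = -80 + 72 = -8)
h = -47 (h = -1*47 = -47)
g - (-10725 + x(92))*(h + 11986) = -8 - (-10725 + 92)*(-47 + 11986) = -8 - (-10633)*11939 = -8 - 1*(-126947387) = -8 + 126947387 = 126947379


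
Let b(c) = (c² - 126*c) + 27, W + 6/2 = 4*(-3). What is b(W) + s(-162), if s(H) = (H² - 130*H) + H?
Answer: 49284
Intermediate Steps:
W = -15 (W = -3 + 4*(-3) = -3 - 12 = -15)
b(c) = 27 + c² - 126*c
s(H) = H² - 129*H
b(W) + s(-162) = (27 + (-15)² - 126*(-15)) - 162*(-129 - 162) = (27 + 225 + 1890) - 162*(-291) = 2142 + 47142 = 49284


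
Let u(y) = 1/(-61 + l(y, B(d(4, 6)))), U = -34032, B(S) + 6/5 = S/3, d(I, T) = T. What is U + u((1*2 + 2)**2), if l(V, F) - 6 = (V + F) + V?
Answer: -3777557/111 ≈ -34032.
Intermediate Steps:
B(S) = -6/5 + S/3
l(V, F) = 6 + F + 2*V (l(V, F) = 6 + ((V + F) + V) = 6 + ((F + V) + V) = 6 + (F + 2*V) = 6 + F + 2*V)
u(y) = 1/(-271/5 + 2*y) (u(y) = 1/(-61 + (6 + (-6/5 + (1/3)*6) + 2*y)) = 1/(-61 + (6 + (-6/5 + 2) + 2*y)) = 1/(-61 + (6 + 4/5 + 2*y)) = 1/(-61 + (34/5 + 2*y)) = 1/(-271/5 + 2*y))
U + u((1*2 + 2)**2) = -34032 + 5/(-271 + 10*(1*2 + 2)**2) = -34032 + 5/(-271 + 10*(2 + 2)**2) = -34032 + 5/(-271 + 10*4**2) = -34032 + 5/(-271 + 10*16) = -34032 + 5/(-271 + 160) = -34032 + 5/(-111) = -34032 + 5*(-1/111) = -34032 - 5/111 = -3777557/111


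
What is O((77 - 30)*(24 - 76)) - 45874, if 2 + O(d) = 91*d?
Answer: -268280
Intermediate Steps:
O(d) = -2 + 91*d
O((77 - 30)*(24 - 76)) - 45874 = (-2 + 91*((77 - 30)*(24 - 76))) - 45874 = (-2 + 91*(47*(-52))) - 45874 = (-2 + 91*(-2444)) - 45874 = (-2 - 222404) - 45874 = -222406 - 45874 = -268280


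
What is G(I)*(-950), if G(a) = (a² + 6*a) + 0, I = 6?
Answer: -68400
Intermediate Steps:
G(a) = a² + 6*a
G(I)*(-950) = (6*(6 + 6))*(-950) = (6*12)*(-950) = 72*(-950) = -68400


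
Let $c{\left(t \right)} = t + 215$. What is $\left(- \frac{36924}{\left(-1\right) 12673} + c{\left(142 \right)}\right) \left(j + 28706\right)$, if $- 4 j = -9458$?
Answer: $\frac{283436597085}{25346} \approx 1.1183 \cdot 10^{7}$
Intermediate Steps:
$j = \frac{4729}{2}$ ($j = \left(- \frac{1}{4}\right) \left(-9458\right) = \frac{4729}{2} \approx 2364.5$)
$c{\left(t \right)} = 215 + t$
$\left(- \frac{36924}{\left(-1\right) 12673} + c{\left(142 \right)}\right) \left(j + 28706\right) = \left(- \frac{36924}{\left(-1\right) 12673} + \left(215 + 142\right)\right) \left(\frac{4729}{2} + 28706\right) = \left(- \frac{36924}{-12673} + 357\right) \frac{62141}{2} = \left(\left(-36924\right) \left(- \frac{1}{12673}\right) + 357\right) \frac{62141}{2} = \left(\frac{36924}{12673} + 357\right) \frac{62141}{2} = \frac{4561185}{12673} \cdot \frac{62141}{2} = \frac{283436597085}{25346}$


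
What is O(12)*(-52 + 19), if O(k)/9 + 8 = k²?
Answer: -40392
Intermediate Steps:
O(k) = -72 + 9*k²
O(12)*(-52 + 19) = (-72 + 9*12²)*(-52 + 19) = (-72 + 9*144)*(-33) = (-72 + 1296)*(-33) = 1224*(-33) = -40392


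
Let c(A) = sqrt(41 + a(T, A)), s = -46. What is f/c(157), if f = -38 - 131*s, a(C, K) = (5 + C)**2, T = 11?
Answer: 1996*sqrt(33)/33 ≈ 347.46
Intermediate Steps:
f = 5988 (f = -38 - 131*(-46) = -38 + 6026 = 5988)
c(A) = 3*sqrt(33) (c(A) = sqrt(41 + (5 + 11)**2) = sqrt(41 + 16**2) = sqrt(41 + 256) = sqrt(297) = 3*sqrt(33))
f/c(157) = 5988/((3*sqrt(33))) = 5988*(sqrt(33)/99) = 1996*sqrt(33)/33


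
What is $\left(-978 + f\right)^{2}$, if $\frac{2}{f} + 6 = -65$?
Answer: $\frac{4821913600}{5041} \approx 9.5654 \cdot 10^{5}$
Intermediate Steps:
$f = - \frac{2}{71}$ ($f = \frac{2}{-6 - 65} = \frac{2}{-71} = 2 \left(- \frac{1}{71}\right) = - \frac{2}{71} \approx -0.028169$)
$\left(-978 + f\right)^{2} = \left(-978 - \frac{2}{71}\right)^{2} = \left(- \frac{69440}{71}\right)^{2} = \frac{4821913600}{5041}$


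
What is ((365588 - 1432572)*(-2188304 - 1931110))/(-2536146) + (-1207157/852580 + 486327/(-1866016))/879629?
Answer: -256290287791614342351702695093/147881229396957118944480 ≈ -1.7331e+6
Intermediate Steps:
((365588 - 1432572)*(-2188304 - 1931110))/(-2536146) + (-1207157/852580 + 486327/(-1866016))/879629 = -1066984*(-4119414)*(-1/2536146) + (-1207157*1/852580 + 486327*(-1/1866016))*(1/879629) = 4395348827376*(-1/2536146) + (-1207157/852580 - 486327/1866016)*(1/879629) = -732558137896/422691 - 666801737543/397731980320*1/879629 = -732558137896/422691 - 666801737543/349856584116901280 = -256290287791614342351702695093/147881229396957118944480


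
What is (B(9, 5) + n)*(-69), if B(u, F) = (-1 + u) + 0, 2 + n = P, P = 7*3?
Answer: -1863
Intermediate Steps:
P = 21
n = 19 (n = -2 + 21 = 19)
B(u, F) = -1 + u
(B(9, 5) + n)*(-69) = ((-1 + 9) + 19)*(-69) = (8 + 19)*(-69) = 27*(-69) = -1863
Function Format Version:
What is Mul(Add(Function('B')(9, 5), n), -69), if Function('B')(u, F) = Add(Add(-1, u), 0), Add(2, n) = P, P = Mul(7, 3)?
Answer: -1863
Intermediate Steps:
P = 21
n = 19 (n = Add(-2, 21) = 19)
Function('B')(u, F) = Add(-1, u)
Mul(Add(Function('B')(9, 5), n), -69) = Mul(Add(Add(-1, 9), 19), -69) = Mul(Add(8, 19), -69) = Mul(27, -69) = -1863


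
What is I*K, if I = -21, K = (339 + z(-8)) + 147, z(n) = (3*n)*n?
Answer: -14238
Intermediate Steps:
z(n) = 3*n²
K = 678 (K = (339 + 3*(-8)²) + 147 = (339 + 3*64) + 147 = (339 + 192) + 147 = 531 + 147 = 678)
I*K = -21*678 = -14238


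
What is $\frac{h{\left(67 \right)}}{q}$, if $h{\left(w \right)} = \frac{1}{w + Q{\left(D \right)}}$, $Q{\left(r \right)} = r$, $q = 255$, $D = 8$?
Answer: $\frac{1}{19125} \approx 5.2288 \cdot 10^{-5}$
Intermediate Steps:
$h{\left(w \right)} = \frac{1}{8 + w}$ ($h{\left(w \right)} = \frac{1}{w + 8} = \frac{1}{8 + w}$)
$\frac{h{\left(67 \right)}}{q} = \frac{1}{\left(8 + 67\right) 255} = \frac{1}{75} \cdot \frac{1}{255} = \frac{1}{19125}$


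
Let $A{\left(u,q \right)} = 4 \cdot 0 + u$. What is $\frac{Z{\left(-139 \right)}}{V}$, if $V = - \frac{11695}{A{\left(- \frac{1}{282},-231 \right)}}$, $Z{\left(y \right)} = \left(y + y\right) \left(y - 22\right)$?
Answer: $\frac{22379}{1648995} \approx 0.013571$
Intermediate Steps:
$Z{\left(y \right)} = 2 y \left(-22 + y\right)$
$A{\left(u,q \right)} = u$ ($A{\left(u,q \right)} = 0 + u = u$)
$V = 3297990$ ($V = - \frac{11695}{\left(-1\right) \frac{1}{282}} = - \frac{11695}{- \frac{1}{282}} = \left(-11695\right) \left(-282\right) = 3297990$)
$\frac{Z{\left(-139 \right)}}{V} = \frac{2 \left(-139\right) \left(-22 - 139\right)}{3297990} = 2 \left(-139\right) \left(-161\right) \frac{1}{3297990} = 44758 \cdot \frac{1}{3297990} = \frac{22379}{1648995}$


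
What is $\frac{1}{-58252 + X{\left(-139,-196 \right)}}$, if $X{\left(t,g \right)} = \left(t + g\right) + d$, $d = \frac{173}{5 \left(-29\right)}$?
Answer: $- \frac{145}{8495288} \approx -1.7068 \cdot 10^{-5}$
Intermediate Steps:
$d = - \frac{173}{145}$ ($d = \frac{173}{-145} = 173 \left(- \frac{1}{145}\right) = - \frac{173}{145} \approx -1.1931$)
$X{\left(t,g \right)} = - \frac{173}{145} + g + t$ ($X{\left(t,g \right)} = \left(t + g\right) - \frac{173}{145} = \left(g + t\right) - \frac{173}{145} = - \frac{173}{145} + g + t$)
$\frac{1}{-58252 + X{\left(-139,-196 \right)}} = \frac{1}{-58252 - \frac{48748}{145}} = \frac{1}{- \frac{8495288}{145}} = - \frac{145}{8495288}$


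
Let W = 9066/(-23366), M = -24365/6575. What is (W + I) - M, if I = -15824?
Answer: -243055436116/15363145 ≈ -15821.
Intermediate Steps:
M = -4873/1315 (M = -24365*1/6575 = -4873/1315 ≈ -3.7057)
W = -4533/11683 (W = 9066*(-1/23366) = -4533/11683 ≈ -0.38800)
(W + I) - M = (-4533/11683 - 15824) - 1*(-4873/1315) = -184876325/11683 + 4873/1315 = -243055436116/15363145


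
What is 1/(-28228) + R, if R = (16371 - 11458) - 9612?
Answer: -132643373/28228 ≈ -4699.0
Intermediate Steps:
R = -4699 (R = 4913 - 9612 = -4699)
1/(-28228) + R = 1/(-28228) - 4699 = -1/28228 - 4699 = -132643373/28228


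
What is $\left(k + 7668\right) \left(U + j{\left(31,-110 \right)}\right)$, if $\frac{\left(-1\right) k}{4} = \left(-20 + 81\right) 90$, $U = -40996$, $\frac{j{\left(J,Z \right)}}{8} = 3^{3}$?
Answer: $582827760$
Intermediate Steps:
$j{\left(J,Z \right)} = 216$ ($j{\left(J,Z \right)} = 8 \cdot 3^{3} = 8 \cdot 27 = 216$)
$k = -21960$ ($k = - 4 \left(-20 + 81\right) 90 = - 4 \cdot 61 \cdot 90 = \left(-4\right) 5490 = -21960$)
$\left(k + 7668\right) \left(U + j{\left(31,-110 \right)}\right) = \left(-21960 + 7668\right) \left(-40996 + 216\right) = \left(-14292\right) \left(-40780\right) = 582827760$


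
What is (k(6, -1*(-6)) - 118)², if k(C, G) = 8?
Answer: 12100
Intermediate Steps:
(k(6, -1*(-6)) - 118)² = (8 - 118)² = (-110)² = 12100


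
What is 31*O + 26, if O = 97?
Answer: 3033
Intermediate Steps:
31*O + 26 = 31*97 + 26 = 3007 + 26 = 3033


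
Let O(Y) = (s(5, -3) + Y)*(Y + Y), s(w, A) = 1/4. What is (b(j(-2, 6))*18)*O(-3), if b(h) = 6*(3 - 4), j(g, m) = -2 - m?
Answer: -1782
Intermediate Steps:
s(w, A) = 1/4
b(h) = -6 (b(h) = 6*(-1) = -6)
O(Y) = 2*Y*(1/4 + Y) (O(Y) = (1/4 + Y)*(Y + Y) = (1/4 + Y)*(2*Y) = 2*Y*(1/4 + Y))
(b(j(-2, 6))*18)*O(-3) = (-6*18)*((1/2)*(-3)*(1 + 4*(-3))) = -54*(-3)*(1 - 12) = -54*(-3)*(-11) = -108*33/2 = -1782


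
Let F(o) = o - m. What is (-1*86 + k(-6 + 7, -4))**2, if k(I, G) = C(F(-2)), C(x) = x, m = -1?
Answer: 7569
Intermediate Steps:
F(o) = 1 + o (F(o) = o - 1*(-1) = o + 1 = 1 + o)
k(I, G) = -1 (k(I, G) = 1 - 2 = -1)
(-1*86 + k(-6 + 7, -4))**2 = (-1*86 - 1)**2 = (-86 - 1)**2 = (-87)**2 = 7569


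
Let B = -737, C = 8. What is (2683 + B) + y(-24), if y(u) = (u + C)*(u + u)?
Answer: 2714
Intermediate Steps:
y(u) = 2*u*(8 + u) (y(u) = (u + 8)*(u + u) = (8 + u)*(2*u) = 2*u*(8 + u))
(2683 + B) + y(-24) = (2683 - 737) + 2*(-24)*(8 - 24) = 1946 + 2*(-24)*(-16) = 1946 + 768 = 2714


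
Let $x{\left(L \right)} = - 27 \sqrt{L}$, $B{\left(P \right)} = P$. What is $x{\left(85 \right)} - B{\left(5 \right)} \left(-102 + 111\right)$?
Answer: $-45 - 27 \sqrt{85} \approx -293.93$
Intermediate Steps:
$x{\left(85 \right)} - B{\left(5 \right)} \left(-102 + 111\right) = - 27 \sqrt{85} - 5 \left(-102 + 111\right) = - 27 \sqrt{85} - 5 \cdot 9 = - 27 \sqrt{85} - 45 = -45 - 27 \sqrt{85}$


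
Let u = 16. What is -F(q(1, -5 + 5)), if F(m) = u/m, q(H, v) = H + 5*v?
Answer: -16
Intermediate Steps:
F(m) = 16/m
-F(q(1, -5 + 5)) = -16/(1 + 5*(-5 + 5)) = -16/(1 + 5*0) = -16/(1 + 0) = -16/1 = -16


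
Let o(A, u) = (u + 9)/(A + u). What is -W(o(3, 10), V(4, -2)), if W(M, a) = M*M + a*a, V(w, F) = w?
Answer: -3065/169 ≈ -18.136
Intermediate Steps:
o(A, u) = (9 + u)/(A + u)
W(M, a) = M² + a²
-W(o(3, 10), V(4, -2)) = -(((9 + 10)/(3 + 10))² + 4²) = -((19/13)² + 16) = -(361/169 + 16) = -1*3065/169 = -3065/169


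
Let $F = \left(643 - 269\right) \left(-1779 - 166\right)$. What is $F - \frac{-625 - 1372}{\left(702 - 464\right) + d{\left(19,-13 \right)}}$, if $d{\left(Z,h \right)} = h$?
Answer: $- \frac{163669753}{225} \approx -7.2742 \cdot 10^{5}$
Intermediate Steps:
$F = -727430$ ($F = 374 \left(-1945\right) = -727430$)
$F - \frac{-625 - 1372}{\left(702 - 464\right) + d{\left(19,-13 \right)}} = -727430 - \frac{-625 - 1372}{\left(702 - 464\right) - 13} = -727430 - - \frac{1997}{\left(702 - 464\right) - 13} = -727430 - - \frac{1997}{238 - 13} = -727430 - - \frac{1997}{225} = -727430 + \frac{1997}{225} = - \frac{163669753}{225}$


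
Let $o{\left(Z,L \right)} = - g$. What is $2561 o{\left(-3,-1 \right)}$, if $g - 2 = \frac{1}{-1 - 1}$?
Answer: $- \frac{7683}{2} \approx -3841.5$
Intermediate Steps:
$g = \frac{3}{2}$ ($g = 2 + \frac{1}{-1 - 1} = 2 + \frac{1}{-2} = 2 - \frac{1}{2} = \frac{3}{2} \approx 1.5$)
$o{\left(Z,L \right)} = - \frac{3}{2}$ ($o{\left(Z,L \right)} = \left(-1\right) \frac{3}{2} = - \frac{3}{2}$)
$2561 o{\left(-3,-1 \right)} = 2561 \left(- \frac{3}{2}\right) = - \frac{7683}{2}$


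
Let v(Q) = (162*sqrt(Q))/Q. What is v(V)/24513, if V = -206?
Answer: -27*I*sqrt(206)/841613 ≈ -0.00046045*I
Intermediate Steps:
v(Q) = 162/sqrt(Q)
v(V)/24513 = (162/sqrt(-206))/24513 = (162*(-I*sqrt(206)/206))*(1/24513) = -81*I*sqrt(206)/103*(1/24513) = -27*I*sqrt(206)/841613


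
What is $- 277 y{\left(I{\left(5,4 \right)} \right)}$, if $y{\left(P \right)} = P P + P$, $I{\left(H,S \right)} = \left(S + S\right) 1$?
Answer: $-19944$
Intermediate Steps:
$I{\left(H,S \right)} = 2 S$ ($I{\left(H,S \right)} = 2 S 1 = 2 S$)
$y{\left(P \right)} = P + P^{2}$ ($y{\left(P \right)} = P^{2} + P = P + P^{2}$)
$- 277 y{\left(I{\left(5,4 \right)} \right)} = - 277 \cdot 2 \cdot 4 \left(1 + 2 \cdot 4\right) = - 277 \cdot 8 \left(1 + 8\right) = - 277 \cdot 8 \cdot 9 = \left(-277\right) 72 = -19944$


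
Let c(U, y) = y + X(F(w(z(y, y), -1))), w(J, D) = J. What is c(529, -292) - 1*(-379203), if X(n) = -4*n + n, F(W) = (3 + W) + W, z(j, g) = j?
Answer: 380654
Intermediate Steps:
F(W) = 3 + 2*W
X(n) = -3*n
c(U, y) = -9 - 5*y (c(U, y) = y - 3*(3 + 2*y) = y + (-9 - 6*y) = -9 - 5*y)
c(529, -292) - 1*(-379203) = (-9 - 5*(-292)) - 1*(-379203) = (-9 + 1460) + 379203 = 1451 + 379203 = 380654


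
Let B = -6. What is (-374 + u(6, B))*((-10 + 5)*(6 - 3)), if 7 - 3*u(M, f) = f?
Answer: 5545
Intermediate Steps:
u(M, f) = 7/3 - f/3
(-374 + u(6, B))*((-10 + 5)*(6 - 3)) = (-374 + (7/3 - 1/3*(-6)))*((-10 + 5)*(6 - 3)) = (-374 + (7/3 + 2))*(-5*3) = (-374 + 13/3)*(-15) = -1109/3*(-15) = 5545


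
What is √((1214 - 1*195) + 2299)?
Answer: √3318 ≈ 57.602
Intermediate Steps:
√((1214 - 1*195) + 2299) = √((1214 - 195) + 2299) = √(1019 + 2299) = √3318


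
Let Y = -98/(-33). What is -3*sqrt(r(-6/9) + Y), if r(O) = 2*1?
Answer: -2*sqrt(1353)/11 ≈ -6.6878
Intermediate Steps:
Y = 98/33 (Y = -98*(-1/33) = 98/33 ≈ 2.9697)
r(O) = 2
-3*sqrt(r(-6/9) + Y) = -3*sqrt(2 + 98/33) = -2*sqrt(1353)/11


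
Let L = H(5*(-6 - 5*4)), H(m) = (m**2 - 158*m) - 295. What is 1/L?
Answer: 1/37145 ≈ 2.6922e-5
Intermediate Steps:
H(m) = -295 + m**2 - 158*m
L = 37145 (L = -295 + (5*(-6 - 5*4))**2 - 790*(-6 - 5*4) = -295 + (5*(-6 - 20))**2 - 790*(-6 - 20) = -295 + (5*(-26))**2 - 790*(-26) = -295 + (-130)**2 - 158*(-130) = -295 + 16900 + 20540 = 37145)
1/L = 1/37145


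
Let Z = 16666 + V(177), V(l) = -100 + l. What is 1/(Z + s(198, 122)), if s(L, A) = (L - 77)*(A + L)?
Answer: 1/55463 ≈ 1.8030e-5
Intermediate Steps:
s(L, A) = (-77 + L)*(A + L)
Z = 16743 (Z = 16666 + (-100 + 177) = 16666 + 77 = 16743)
1/(Z + s(198, 122)) = 1/(16743 + (198² - 77*122 - 77*198 + 122*198)) = 1/(16743 + (39204 - 9394 - 15246 + 24156)) = 1/(16743 + 38720) = 1/55463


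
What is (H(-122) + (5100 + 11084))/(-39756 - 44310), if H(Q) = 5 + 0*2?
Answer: -16189/84066 ≈ -0.19257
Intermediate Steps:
H(Q) = 5 (H(Q) = 5 + 0 = 5)
(H(-122) + (5100 + 11084))/(-39756 - 44310) = (5 + (5100 + 11084))/(-39756 - 44310) = (5 + 16184)/(-84066) = 16189*(-1/84066) = -16189/84066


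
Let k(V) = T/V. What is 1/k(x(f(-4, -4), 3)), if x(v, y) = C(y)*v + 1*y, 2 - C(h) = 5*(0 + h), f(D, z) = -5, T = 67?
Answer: 68/67 ≈ 1.0149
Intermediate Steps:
C(h) = 2 - 5*h (C(h) = 2 - 5*(0 + h) = 2 - 5*h)
x(v, y) = y + v*(2 - 5*y) (x(v, y) = (2 - 5*y)*v + 1*y = v*(2 - 5*y) + y = y + v*(2 - 5*y))
k(V) = 67/V
1/k(x(f(-4, -4), 3)) = 1/(67/(3 - 1*(-5)*(-2 + 5*3))) = 1/(67/(3 - 1*(-5)*(-2 + 15))) = 1/(67/(3 - 1*(-5)*13)) = 1/(67/(3 + 65)) = 1/(67/68) = 68/67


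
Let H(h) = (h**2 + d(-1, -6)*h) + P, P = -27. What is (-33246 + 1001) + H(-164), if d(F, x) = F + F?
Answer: -5048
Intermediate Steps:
d(F, x) = 2*F
H(h) = -27 + h**2 - 2*h (H(h) = (h**2 + (2*(-1))*h) - 27 = (h**2 - 2*h) - 27 = -27 + h**2 - 2*h)
(-33246 + 1001) + H(-164) = (-33246 + 1001) + (-27 + (-164)**2 - 2*(-164)) = -32245 + (-27 + 26896 + 328) = -32245 + 27197 = -5048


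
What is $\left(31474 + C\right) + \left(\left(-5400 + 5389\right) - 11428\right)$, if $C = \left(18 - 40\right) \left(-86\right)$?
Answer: $21927$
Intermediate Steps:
$C = 1892$ ($C = \left(-22\right) \left(-86\right) = 1892$)
$\left(31474 + C\right) + \left(\left(-5400 + 5389\right) - 11428\right) = \left(31474 + 1892\right) + \left(\left(-5400 + 5389\right) - 11428\right) = 33366 - 11439 = 21927$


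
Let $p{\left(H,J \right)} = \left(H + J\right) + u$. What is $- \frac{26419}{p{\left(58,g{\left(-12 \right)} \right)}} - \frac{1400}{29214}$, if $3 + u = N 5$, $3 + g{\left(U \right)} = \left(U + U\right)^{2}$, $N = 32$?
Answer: $- \frac{386453933}{11510316} \approx -33.575$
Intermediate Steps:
$g{\left(U \right)} = -3 + 4 U^{2}$ ($g{\left(U \right)} = -3 + \left(U + U\right)^{2} = -3 + \left(2 U\right)^{2} = -3 + 4 U^{2}$)
$u = 157$ ($u = -3 + 32 \cdot 5 = -3 + 160 = 157$)
$p{\left(H,J \right)} = 157 + H + J$ ($p{\left(H,J \right)} = \left(H + J\right) + 157 = 157 + H + J$)
$- \frac{26419}{p{\left(58,g{\left(-12 \right)} \right)}} - \frac{1400}{29214} = - \frac{26419}{157 + 58 - \left(3 - 4 \left(-12\right)^{2}\right)} - \frac{1400}{29214} = - \frac{26419}{157 + 58 + \left(-3 + 4 \cdot 144\right)} - \frac{700}{14607} = - \frac{26419}{157 + 58 + \left(-3 + 576\right)} - \frac{700}{14607} = - \frac{26419}{157 + 58 + 573} - \frac{700}{14607} = - \frac{26419}{788} - \frac{700}{14607} = - \frac{386453933}{11510316}$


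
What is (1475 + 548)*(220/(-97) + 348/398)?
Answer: -54422746/19303 ≈ -2819.4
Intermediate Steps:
(1475 + 548)*(220/(-97) + 348/398) = 2023*(220*(-1/97) + 348*(1/398)) = 2023*(-220/97 + 174/199) = 2023*(-26902/19303) = -54422746/19303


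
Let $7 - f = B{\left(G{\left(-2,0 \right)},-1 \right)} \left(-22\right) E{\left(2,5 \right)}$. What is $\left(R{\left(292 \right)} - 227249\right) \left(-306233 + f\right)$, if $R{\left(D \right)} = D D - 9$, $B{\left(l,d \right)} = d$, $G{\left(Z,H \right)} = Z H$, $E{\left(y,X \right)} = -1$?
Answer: $43479130776$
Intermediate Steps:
$G{\left(Z,H \right)} = H Z$
$R{\left(D \right)} = -9 + D^{2}$ ($R{\left(D \right)} = D^{2} - 9 = -9 + D^{2}$)
$f = 29$ ($f = 7 - \left(-1\right) \left(-22\right) \left(-1\right) = 7 - 22 \left(-1\right) = 7 - -22 = 7 + 22 = 29$)
$\left(R{\left(292 \right)} - 227249\right) \left(-306233 + f\right) = \left(\left(-9 + 292^{2}\right) - 227249\right) \left(-306233 + 29\right) = \left(\left(-9 + 85264\right) - 227249\right) \left(-306204\right) = \left(85255 - 227249\right) \left(-306204\right) = \left(-141994\right) \left(-306204\right) = 43479130776$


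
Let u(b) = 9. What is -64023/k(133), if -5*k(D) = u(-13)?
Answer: 106705/3 ≈ 35568.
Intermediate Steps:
k(D) = -9/5 (k(D) = -⅕*9 = -9/5)
-64023/k(133) = -64023/(-9/5) = -64023*(-5/9) = 106705/3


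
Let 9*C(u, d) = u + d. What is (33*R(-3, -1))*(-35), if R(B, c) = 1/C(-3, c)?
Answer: 10395/4 ≈ 2598.8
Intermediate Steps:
C(u, d) = d/9 + u/9 (C(u, d) = (u + d)/9 = (d + u)/9 = d/9 + u/9)
R(B, c) = 1/(-1/3 + c/9) (R(B, c) = 1/(c/9 + (1/9)*(-3)) = 1/(c/9 - 1/3) = 1/(-1/3 + c/9))
(33*R(-3, -1))*(-35) = (33*(9/(-3 - 1)))*(-35) = (33*(9/(-4)))*(-35) = (33*(9*(-1/4)))*(-35) = (33*(-9/4))*(-35) = -297/4*(-35) = 10395/4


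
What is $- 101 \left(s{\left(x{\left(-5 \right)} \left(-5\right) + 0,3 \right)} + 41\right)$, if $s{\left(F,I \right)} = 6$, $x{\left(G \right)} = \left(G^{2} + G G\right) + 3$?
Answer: $-4747$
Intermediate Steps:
$x{\left(G \right)} = 3 + 2 G^{2}$ ($x{\left(G \right)} = \left(G^{2} + G^{2}\right) + 3 = 2 G^{2} + 3 = 3 + 2 G^{2}$)
$- 101 \left(s{\left(x{\left(-5 \right)} \left(-5\right) + 0,3 \right)} + 41\right) = - 101 \left(6 + 41\right) = \left(-101\right) 47 = -4747$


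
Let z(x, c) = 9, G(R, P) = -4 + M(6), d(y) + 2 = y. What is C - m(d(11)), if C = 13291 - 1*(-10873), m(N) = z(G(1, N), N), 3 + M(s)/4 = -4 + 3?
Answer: 24155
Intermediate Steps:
M(s) = -16 (M(s) = -12 + 4*(-4 + 3) = -12 + 4*(-1) = -12 - 4 = -16)
d(y) = -2 + y
G(R, P) = -20 (G(R, P) = -4 - 16 = -20)
m(N) = 9
C = 24164 (C = 13291 + 10873 = 24164)
C - m(d(11)) = 24164 - 1*9 = 24164 - 9 = 24155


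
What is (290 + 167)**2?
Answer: 208849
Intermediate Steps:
(290 + 167)**2 = 457**2 = 208849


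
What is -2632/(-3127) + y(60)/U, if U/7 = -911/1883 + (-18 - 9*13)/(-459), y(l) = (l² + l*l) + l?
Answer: -786366333/143842 ≈ -5466.9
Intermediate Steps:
y(l) = l + 2*l² (y(l) = (l² + l²) + l = 2*l² + l = l + 2*l²)
U = -6072/4573 (U = 7*(-911/1883 + (-18 - 9*13)/(-459)) = 7*(-911*1/1883 + (-18 - 117)*(-1/459)) = 7*(-911/1883 - 135*(-1/459)) = 7*(-911/1883 + 5/17) = 7*(-6072/32011) = -6072/4573 ≈ -1.3278)
-2632/(-3127) + y(60)/U = -2632/(-3127) + (60*(1 + 2*60))/(-6072/4573) = -2632*(-1/3127) + (60*(1 + 120))*(-4573/6072) = 2632/3127 + (60*121)*(-4573/6072) = 2632/3127 + 7260*(-4573/6072) = 2632/3127 - 251515/46 = -786366333/143842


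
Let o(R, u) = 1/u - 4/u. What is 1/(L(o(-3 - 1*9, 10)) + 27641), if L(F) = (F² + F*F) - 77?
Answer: 50/1378209 ≈ 3.6279e-5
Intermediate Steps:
o(R, u) = -3/u (o(R, u) = 1/u - 4/u = -3/u)
L(F) = -77 + 2*F² (L(F) = (F² + F²) - 77 = 2*F² - 77 = -77 + 2*F²)
1/(L(o(-3 - 1*9, 10)) + 27641) = 1/((-77 + 2*(-3/10)²) + 27641) = 1/((-77 + 2*(9/100)) + 27641) = 1/((-77 + 9/50) + 27641) = 1/(-3841/50 + 27641) = 1/(1378209/50) = 50/1378209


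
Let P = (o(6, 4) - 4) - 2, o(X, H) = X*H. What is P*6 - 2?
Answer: 106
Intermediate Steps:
o(X, H) = H*X
P = 18 (P = (4*6 - 4) - 2 = (24 - 4) - 2 = 20 - 2 = 18)
P*6 - 2 = 18*6 - 2 = 108 - 2 = 106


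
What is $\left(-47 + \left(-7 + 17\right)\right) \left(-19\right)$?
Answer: $703$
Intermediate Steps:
$\left(-47 + \left(-7 + 17\right)\right) \left(-19\right) = \left(-47 + 10\right) \left(-19\right) = \left(-37\right) \left(-19\right) = 703$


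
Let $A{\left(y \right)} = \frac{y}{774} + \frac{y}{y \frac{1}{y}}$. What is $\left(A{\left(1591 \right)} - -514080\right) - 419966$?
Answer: $\frac{1722727}{18} \approx 95707.0$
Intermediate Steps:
$A{\left(y \right)} = \frac{775 y}{774}$ ($A{\left(y \right)} = y \frac{1}{774} + \frac{y}{1} = \frac{y}{774} + y 1 = \frac{y}{774} + y = \frac{775 y}{774}$)
$\left(A{\left(1591 \right)} - -514080\right) - 419966 = \left(\frac{775}{774} \cdot 1591 - -514080\right) - 419966 = \left(\frac{28675}{18} + 514080\right) - 419966 = \frac{9282115}{18} - 419966 = \frac{1722727}{18}$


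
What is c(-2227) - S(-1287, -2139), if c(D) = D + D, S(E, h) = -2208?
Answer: -2246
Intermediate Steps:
c(D) = 2*D
c(-2227) - S(-1287, -2139) = 2*(-2227) - 1*(-2208) = -4454 + 2208 = -2246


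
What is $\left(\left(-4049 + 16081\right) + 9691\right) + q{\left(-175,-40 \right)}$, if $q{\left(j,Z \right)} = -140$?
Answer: $21583$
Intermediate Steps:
$\left(\left(-4049 + 16081\right) + 9691\right) + q{\left(-175,-40 \right)} = \left(\left(-4049 + 16081\right) + 9691\right) - 140 = \left(12032 + 9691\right) - 140 = 21723 - 140 = 21583$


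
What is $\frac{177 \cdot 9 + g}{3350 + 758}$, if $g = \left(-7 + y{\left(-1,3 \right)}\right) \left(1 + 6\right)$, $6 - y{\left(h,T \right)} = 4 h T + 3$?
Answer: $\frac{1649}{4108} \approx 0.40141$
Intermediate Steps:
$y{\left(h,T \right)} = 3 - 4 T h$ ($y{\left(h,T \right)} = 6 - \left(4 h T + 3\right) = 6 - \left(4 T h + 3\right) = 6 - \left(3 + 4 T h\right) = 3 - 4 T h$)
$g = 56$ ($g = \left(-7 - \left(-3 + 12 \left(-1\right)\right)\right) \left(1 + 6\right) = \left(-7 + \left(3 + 12\right)\right) 7 = \left(-7 + 15\right) 7 = 8 \cdot 7 = 56$)
$\frac{177 \cdot 9 + g}{3350 + 758} = \frac{177 \cdot 9 + 56}{3350 + 758} = \frac{1593 + 56}{4108} = 1649 \cdot \frac{1}{4108} = \frac{1649}{4108}$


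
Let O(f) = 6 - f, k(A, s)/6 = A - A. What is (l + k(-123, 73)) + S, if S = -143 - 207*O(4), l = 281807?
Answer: 281250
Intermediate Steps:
k(A, s) = 0 (k(A, s) = 6*(A - A) = 6*0 = 0)
S = -557 (S = -143 - 207*(6 - 1*4) = -143 - 207*(6 - 4) = -143 - 207*2 = -143 - 414 = -557)
(l + k(-123, 73)) + S = (281807 + 0) - 557 = 281807 - 557 = 281250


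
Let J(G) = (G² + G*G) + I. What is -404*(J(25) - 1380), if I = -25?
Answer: 62620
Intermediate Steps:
J(G) = -25 + 2*G² (J(G) = (G² + G*G) - 25 = (G² + G²) - 25 = 2*G² - 25 = -25 + 2*G²)
-404*(J(25) - 1380) = -404*((-25 + 2*25²) - 1380) = -404*((-25 + 2*625) - 1380) = -404*((-25 + 1250) - 1380) = -404*(1225 - 1380) = -404*(-155) = -1*(-62620) = 62620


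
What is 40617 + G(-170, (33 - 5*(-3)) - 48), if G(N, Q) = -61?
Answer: 40556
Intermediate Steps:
40617 + G(-170, (33 - 5*(-3)) - 48) = 40617 - 61 = 40556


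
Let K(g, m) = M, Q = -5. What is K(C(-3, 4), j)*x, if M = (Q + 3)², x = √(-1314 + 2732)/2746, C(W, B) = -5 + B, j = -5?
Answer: 2*√1418/1373 ≈ 0.054853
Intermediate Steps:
x = √1418/2746 (x = √1418*(1/2746) = √1418/2746 ≈ 0.013713)
M = 4 (M = (-5 + 3)² = (-2)² = 4)
K(g, m) = 4
K(C(-3, 4), j)*x = 4*(√1418/2746) = 2*√1418/1373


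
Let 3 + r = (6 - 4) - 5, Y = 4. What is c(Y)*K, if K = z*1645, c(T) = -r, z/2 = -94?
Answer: -1855560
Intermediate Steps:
z = -188 (z = 2*(-94) = -188)
r = -6 (r = -3 + ((6 - 4) - 5) = -3 + (2 - 5) = -3 - 3 = -6)
c(T) = 6 (c(T) = -1*(-6) = 6)
K = -309260 (K = -188*1645 = -309260)
c(Y)*K = 6*(-309260) = -1855560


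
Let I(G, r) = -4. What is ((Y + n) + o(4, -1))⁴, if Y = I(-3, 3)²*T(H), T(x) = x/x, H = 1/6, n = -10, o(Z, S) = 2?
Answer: 4096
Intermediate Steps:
H = ⅙ ≈ 0.16667
T(x) = 1
Y = 16 (Y = (-4)²*1 = 16*1 = 16)
((Y + n) + o(4, -1))⁴ = ((16 - 10) + 2)⁴ = (6 + 2)⁴ = 8⁴ = 4096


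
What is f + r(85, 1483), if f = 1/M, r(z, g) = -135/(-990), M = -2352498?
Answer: 1764368/12938739 ≈ 0.13636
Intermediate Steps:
r(z, g) = 3/22 (r(z, g) = -135*(-1/990) = 3/22)
f = -1/2352498 (f = 1/(-2352498) = -1/2352498 ≈ -4.2508e-7)
f + r(85, 1483) = -1/2352498 + 3/22 = 1764368/12938739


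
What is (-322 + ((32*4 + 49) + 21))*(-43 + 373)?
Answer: -40920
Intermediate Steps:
(-322 + ((32*4 + 49) + 21))*(-43 + 373) = (-322 + ((128 + 49) + 21))*330 = (-322 + (177 + 21))*330 = (-322 + 198)*330 = -124*330 = -40920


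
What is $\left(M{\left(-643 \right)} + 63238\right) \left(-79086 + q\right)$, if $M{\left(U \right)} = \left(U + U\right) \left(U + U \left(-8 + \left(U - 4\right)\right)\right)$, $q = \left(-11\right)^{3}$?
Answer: $43483727918518$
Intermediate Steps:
$q = -1331$
$M{\left(U \right)} = 2 U \left(U + U \left(-12 + U\right)\right)$ ($M{\left(U \right)} = 2 U \left(U + U \left(-8 + \left(-4 + U\right)\right)\right) = 2 U \left(U + U \left(-12 + U\right)\right)$)
$\left(M{\left(-643 \right)} + 63238\right) \left(-79086 + q\right) = \left(2 \left(-643\right)^{2} \left(-11 - 643\right) + 63238\right) \left(-79086 - 1331\right) = \left(2 \cdot 413449 \left(-654\right) + 63238\right) \left(-80417\right) = \left(-540791292 + 63238\right) \left(-80417\right) = \left(-540728054\right) \left(-80417\right) = 43483727918518$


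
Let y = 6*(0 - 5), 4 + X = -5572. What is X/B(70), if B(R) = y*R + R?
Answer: 2788/1015 ≈ 2.7468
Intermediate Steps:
X = -5576 (X = -4 - 5572 = -5576)
y = -30 (y = 6*(-5) = -30)
B(R) = -29*R (B(R) = -30*R + R = -29*R)
X/B(70) = -5576/((-29*70)) = -5576/(-2030) = -5576*(-1/2030) = 2788/1015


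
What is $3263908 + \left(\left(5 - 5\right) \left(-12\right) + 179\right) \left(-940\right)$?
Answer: $3095648$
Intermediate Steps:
$3263908 + \left(\left(5 - 5\right) \left(-12\right) + 179\right) \left(-940\right) = 3263908 + \left(0 \left(-12\right) + 179\right) \left(-940\right) = 3263908 + \left(0 + 179\right) \left(-940\right) = 3263908 + 179 \left(-940\right) = 3263908 - 168260 = 3095648$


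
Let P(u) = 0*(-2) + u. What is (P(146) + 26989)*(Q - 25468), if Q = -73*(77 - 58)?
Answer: -728710425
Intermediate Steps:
P(u) = u (P(u) = 0 + u = u)
Q = -1387 (Q = -73*19 = -1387)
(P(146) + 26989)*(Q - 25468) = (146 + 26989)*(-1387 - 25468) = 27135*(-26855) = -728710425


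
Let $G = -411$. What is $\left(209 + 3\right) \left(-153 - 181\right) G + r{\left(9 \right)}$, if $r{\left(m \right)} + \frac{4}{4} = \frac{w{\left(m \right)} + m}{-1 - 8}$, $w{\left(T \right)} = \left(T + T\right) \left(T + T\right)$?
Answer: $29102050$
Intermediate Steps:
$w{\left(T \right)} = 4 T^{2}$ ($w{\left(T \right)} = 2 T 2 T = 4 T^{2}$)
$r{\left(m \right)} = -1 - \frac{4 m^{2}}{9} - \frac{m}{9}$ ($r{\left(m \right)} = -1 + \frac{4 m^{2} + m}{-1 - 8} = -1 + \frac{m + 4 m^{2}}{-9} = -1 + \left(m + 4 m^{2}\right) \left(- \frac{1}{9}\right) = -1 - \left(\frac{m}{9} + \frac{4 m^{2}}{9}\right) = -1 - \frac{4 m^{2}}{9} - \frac{m}{9}$)
$\left(209 + 3\right) \left(-153 - 181\right) G + r{\left(9 \right)} = \left(209 + 3\right) \left(-153 - 181\right) \left(-411\right) - \left(2 + 36\right) = 212 \left(-334\right) \left(-411\right) - 38 = \left(-70808\right) \left(-411\right) - 38 = 29102088 - 38 = 29102050$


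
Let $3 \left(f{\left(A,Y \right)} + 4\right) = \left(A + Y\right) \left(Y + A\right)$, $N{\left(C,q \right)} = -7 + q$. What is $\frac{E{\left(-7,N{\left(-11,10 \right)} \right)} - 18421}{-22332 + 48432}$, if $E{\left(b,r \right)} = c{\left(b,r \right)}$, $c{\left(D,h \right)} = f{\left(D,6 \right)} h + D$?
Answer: $- \frac{18439}{26100} \approx -0.70648$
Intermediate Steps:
$f{\left(A,Y \right)} = -4 + \frac{\left(A + Y\right)^{2}}{3}$ ($f{\left(A,Y \right)} = -4 + \frac{\left(A + Y\right) \left(Y + A\right)}{3} = -4 + \frac{\left(A + Y\right) \left(A + Y\right)}{3} = -4 + \frac{\left(A + Y\right)^{2}}{3}$)
$c{\left(D,h \right)} = D + h \left(-4 + \frac{\left(6 + D\right)^{2}}{3}\right)$ ($c{\left(D,h \right)} = \left(-4 + \frac{\left(D + 6\right)^{2}}{3}\right) h + D = \left(-4 + \frac{\left(6 + D\right)^{2}}{3}\right) h + D = h \left(-4 + \frac{\left(6 + D\right)^{2}}{3}\right) + D = D + h \left(-4 + \frac{\left(6 + D\right)^{2}}{3}\right)$)
$E{\left(b,r \right)} = b + \frac{r \left(-12 + \left(6 + b\right)^{2}\right)}{3}$
$\frac{E{\left(-7,N{\left(-11,10 \right)} \right)} - 18421}{-22332 + 48432} = \frac{\left(-7 + \frac{\left(-7 + 10\right) \left(-12 + \left(6 - 7\right)^{2}\right)}{3}\right) - 18421}{-22332 + 48432} = \frac{\left(-7 + \frac{1}{3} \cdot 3 \left(-12 + \left(-1\right)^{2}\right)\right) - 18421}{26100} = \left(\left(-7 + \frac{1}{3} \cdot 3 \left(-12 + 1\right)\right) - 18421\right) \frac{1}{26100} = \left(\left(-7 + \frac{1}{3} \cdot 3 \left(-11\right)\right) - 18421\right) \frac{1}{26100} = \left(\left(-7 - 11\right) - 18421\right) \frac{1}{26100} = \left(-18 - 18421\right) \frac{1}{26100} = \left(-18439\right) \frac{1}{26100} = - \frac{18439}{26100}$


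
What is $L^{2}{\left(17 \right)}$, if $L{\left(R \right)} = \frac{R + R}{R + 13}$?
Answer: $\frac{289}{225} \approx 1.2844$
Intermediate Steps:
$L{\left(R \right)} = \frac{2 R}{13 + R}$
$L^{2}{\left(17 \right)} = \left(2 \cdot 17 \frac{1}{13 + 17}\right)^{2} = \left(2 \cdot 17 \cdot \frac{1}{30}\right)^{2} = \left(\frac{17}{15}\right)^{2} = \frac{289}{225}$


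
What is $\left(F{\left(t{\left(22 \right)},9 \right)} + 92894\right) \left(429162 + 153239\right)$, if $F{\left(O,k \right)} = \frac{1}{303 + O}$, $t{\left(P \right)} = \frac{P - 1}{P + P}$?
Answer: $\frac{722418136196026}{13353} \approx 5.4102 \cdot 10^{10}$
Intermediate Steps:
$t{\left(P \right)} = \frac{-1 + P}{2 P}$
$\left(F{\left(t{\left(22 \right)},9 \right)} + 92894\right) \left(429162 + 153239\right) = \left(\frac{1}{303 + \frac{-1 + 22}{2 \cdot 22}} + 92894\right) \left(429162 + 153239\right) = \left(\frac{1}{303 + \frac{1}{2} \cdot \frac{1}{22} \cdot 21} + 92894\right) 582401 = \left(\frac{1}{303 + \frac{21}{44}} + 92894\right) 582401 = \left(\frac{1}{\frac{13353}{44}} + 92894\right) 582401 = \left(\frac{44}{13353} + 92894\right) 582401 = \frac{1240413626}{13353} \cdot 582401 = \frac{722418136196026}{13353}$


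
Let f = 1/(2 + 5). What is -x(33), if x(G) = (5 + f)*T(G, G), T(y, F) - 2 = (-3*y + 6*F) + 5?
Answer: -3816/7 ≈ -545.14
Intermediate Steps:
f = 1/7 ≈ 0.14286
T(y, F) = 7 - 3*y + 6*F (T(y, F) = 2 + ((-3*y + 6*F) + 5) = 2 + (5 - 3*y + 6*F) = 7 - 3*y + 6*F)
x(G) = 36 + 108*G/7 (x(G) = (5 + 1/7)*(7 - 3*G + 6*G) = 36*(7 + 3*G)/7 = 36 + 108*G/7)
-x(33) = -(36 + (108/7)*33) = -(36 + 3564/7) = -1*3816/7 = -3816/7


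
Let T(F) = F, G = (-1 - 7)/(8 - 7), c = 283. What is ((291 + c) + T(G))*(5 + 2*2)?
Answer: 5094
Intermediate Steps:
G = -8 (G = -8/1 = -8*1 = -8)
((291 + c) + T(G))*(5 + 2*2) = ((291 + 283) - 8)*(5 + 2*2) = (574 - 8)*(5 + 4) = 566*9 = 5094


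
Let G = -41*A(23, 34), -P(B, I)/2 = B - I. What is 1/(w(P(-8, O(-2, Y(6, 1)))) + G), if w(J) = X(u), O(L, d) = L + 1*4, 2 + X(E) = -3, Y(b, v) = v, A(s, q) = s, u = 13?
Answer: -1/948 ≈ -0.0010549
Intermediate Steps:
X(E) = -5 (X(E) = -2 - 3 = -5)
O(L, d) = 4 + L (O(L, d) = L + 4 = 4 + L)
P(B, I) = -2*B + 2*I (P(B, I) = -2*(B - I) = -2*B + 2*I)
G = -943 (G = -41*23 = -943)
w(J) = -5
1/(w(P(-8, O(-2, Y(6, 1)))) + G) = 1/(-5 - 943) = 1/(-948) = -1/948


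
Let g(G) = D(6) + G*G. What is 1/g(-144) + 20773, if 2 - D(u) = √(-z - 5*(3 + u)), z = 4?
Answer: 8933733888427/430064693 + 7*I/430064693 ≈ 20773.0 + 1.6277e-8*I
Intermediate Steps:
D(u) = 2 - √(-19 - 5*u) (D(u) = 2 - √(-1*4 - 5*(3 + u)) = 2 - √(-4 + (-15 - 5*u)) = 2 - √(-19 - 5*u))
g(G) = 2 + G² - 7*I (g(G) = (2 - √(-19 - 5*6)) + G*G = (2 - √(-19 - 30)) + G² = (2 - √(-49)) + G² = (2 - 7*I) + G² = 2 + G² - 7*I)
1/g(-144) + 20773 = 1/(2 + (-144)² - 7*I) + 20773 = 1/(2 + 20736 - 7*I) + 20773 = 1/(20738 - 7*I) + 20773 = (20738 + 7*I)/430064693 + 20773 = 20773 + (20738 + 7*I)/430064693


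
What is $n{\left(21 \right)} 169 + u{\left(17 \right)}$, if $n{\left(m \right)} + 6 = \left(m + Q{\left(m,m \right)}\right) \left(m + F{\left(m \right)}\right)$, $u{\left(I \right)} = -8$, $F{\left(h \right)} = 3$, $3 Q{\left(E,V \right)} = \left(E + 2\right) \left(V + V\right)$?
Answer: $1390186$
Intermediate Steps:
$Q{\left(E,V \right)} = \frac{2 V \left(2 + E\right)}{3}$ ($Q{\left(E,V \right)} = \frac{\left(E + 2\right) \left(V + V\right)}{3} = \frac{\left(2 + E\right) 2 V}{3} = \frac{2 V \left(2 + E\right)}{3}$)
$n{\left(m \right)} = -6 + \left(3 + m\right) \left(m + \frac{2 m \left(2 + m\right)}{3}\right)$ ($n{\left(m \right)} = -6 + \left(m + \frac{2 m \left(2 + m\right)}{3}\right) \left(m + 3\right) = -6 + \left(m + \frac{2 m \left(2 + m\right)}{3}\right) \left(3 + m\right) = -6 + \left(3 + m\right) \left(m + \frac{2 m \left(2 + m\right)}{3}\right)$)
$n{\left(21 \right)} 169 + u{\left(17 \right)} = \left(-6 + 7 \cdot 21 + \frac{2 \cdot 21^{3}}{3} + \frac{13 \cdot 21^{2}}{3}\right) 169 - 8 = \left(-6 + 147 + \frac{2}{3} \cdot 9261 + \frac{13}{3} \cdot 441\right) 169 - 8 = \left(-6 + 147 + 6174 + 1911\right) 169 - 8 = 8226 \cdot 169 - 8 = 1390194 - 8 = 1390186$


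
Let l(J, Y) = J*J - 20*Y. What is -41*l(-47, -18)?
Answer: -105329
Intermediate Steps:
l(J, Y) = J² - 20*Y
-41*l(-47, -18) = -41*((-47)² - 20*(-18)) = -41*(2209 + 360) = -41*2569 = -105329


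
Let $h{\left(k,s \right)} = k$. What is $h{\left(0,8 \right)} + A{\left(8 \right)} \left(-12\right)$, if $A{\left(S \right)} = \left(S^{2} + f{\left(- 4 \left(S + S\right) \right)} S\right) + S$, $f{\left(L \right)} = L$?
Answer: $5280$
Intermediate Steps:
$A{\left(S \right)} = S - 7 S^{2}$ ($A{\left(S \right)} = \left(S^{2} + - 4 \left(S + S\right) S\right) + S = \left(S^{2} + - 4 \cdot 2 S S\right) + S = \left(S^{2} + - 8 S S\right) + S = \left(S^{2} - 8 S^{2}\right) + S = - 7 S^{2} + S = S - 7 S^{2}$)
$h{\left(0,8 \right)} + A{\left(8 \right)} \left(-12\right) = 0 + 8 \left(1 - 56\right) \left(-12\right) = 0 + 8 \left(-55\right) \left(-12\right) = 0 - -5280 = 0 + 5280 = 5280$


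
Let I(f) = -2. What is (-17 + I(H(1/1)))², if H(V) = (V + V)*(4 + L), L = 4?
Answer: 361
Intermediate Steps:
H(V) = 16*V (H(V) = (V + V)*(4 + 4) = (2*V)*8 = 16*V)
(-17 + I(H(1/1)))² = (-17 - 2)² = (-19)² = 361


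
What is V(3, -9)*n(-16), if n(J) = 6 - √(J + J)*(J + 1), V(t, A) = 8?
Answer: 48 + 480*I*√2 ≈ 48.0 + 678.82*I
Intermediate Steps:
n(J) = 6 - √2*√J*(1 + J) (n(J) = 6 - √(2*J)*(1 + J) = 6 - √2*√J*(1 + J))
V(3, -9)*n(-16) = 8*(6 - √2*√(-16) - √2*(-16)^(3/2)) = 8*(6 - √2*4*I - √2*(-64*I)) = 8*(6 - 4*I*√2 + 64*I*√2) = 8*(6 + 60*I*√2) = 48 + 480*I*√2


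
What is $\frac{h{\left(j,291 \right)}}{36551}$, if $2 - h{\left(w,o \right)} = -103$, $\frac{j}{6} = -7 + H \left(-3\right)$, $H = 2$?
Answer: $\frac{105}{36551} \approx 0.0028727$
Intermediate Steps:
$j = -78$ ($j = 6 \left(-7 + 2 \left(-3\right)\right) = 6 \left(-7 - 6\right) = 6 \left(-13\right) = -78$)
$h{\left(w,o \right)} = 105$ ($h{\left(w,o \right)} = 2 - -103 = 2 + 103 = 105$)
$\frac{h{\left(j,291 \right)}}{36551} = \frac{105}{36551}$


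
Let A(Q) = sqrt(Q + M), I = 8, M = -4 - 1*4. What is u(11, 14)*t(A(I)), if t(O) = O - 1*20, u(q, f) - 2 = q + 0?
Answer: -260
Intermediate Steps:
M = -8 (M = -4 - 4 = -8)
u(q, f) = 2 + q (u(q, f) = 2 + (q + 0) = 2 + q)
A(Q) = sqrt(-8 + Q) (A(Q) = sqrt(Q - 8) = sqrt(-8 + Q))
t(O) = -20 + O (t(O) = O - 20 = -20 + O)
u(11, 14)*t(A(I)) = (2 + 11)*(-20 + sqrt(-8 + 8)) = 13*(-20 + sqrt(0)) = 13*(-20 + 0) = 13*(-20) = -260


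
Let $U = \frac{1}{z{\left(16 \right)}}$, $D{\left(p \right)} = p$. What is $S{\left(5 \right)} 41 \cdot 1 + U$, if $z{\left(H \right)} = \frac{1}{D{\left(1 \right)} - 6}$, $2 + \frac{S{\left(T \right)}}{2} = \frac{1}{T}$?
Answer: $- \frac{763}{5} \approx -152.6$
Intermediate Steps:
$S{\left(T \right)} = -4 + \frac{2}{T}$
$z{\left(H \right)} = - \frac{1}{5}$ ($z{\left(H \right)} = \frac{1}{1 - 6} = \frac{1}{-5} = - \frac{1}{5}$)
$U = -5$ ($U = \frac{1}{- \frac{1}{5}} = -5$)
$S{\left(5 \right)} 41 \cdot 1 + U = \left(-4 + \frac{2}{5}\right) 41 \cdot 1 - 5 = \left(-4 + 2 \cdot \frac{1}{5}\right) 41 - 5 = \left(-4 + \frac{2}{5}\right) 41 - 5 = \left(- \frac{18}{5}\right) 41 - 5 = - \frac{738}{5} - 5 = - \frac{763}{5}$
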